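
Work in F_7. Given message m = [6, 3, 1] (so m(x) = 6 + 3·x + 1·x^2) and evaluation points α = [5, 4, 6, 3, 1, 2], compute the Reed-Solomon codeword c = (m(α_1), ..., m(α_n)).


c = [4, 6, 4, 3, 3, 2]

Message polynomial: m(x) = 6 + 3·x + 1·x^2 (mod 7).
For each evaluation point α_i, compute m(α_i) mod 7:
  α_1 = 5: Horner steps 1 → 1 → 4, so m(5) = 4.
  α_2 = 4: Horner steps 1 → 0 → 6, so m(4) = 6.
  α_3 = 6: Horner steps 1 → 2 → 4, so m(6) = 4.
  α_4 = 3: Horner steps 1 → 6 → 3, so m(3) = 3.
  α_5 = 1: Horner steps 1 → 4 → 3, so m(1) = 3.
  α_6 = 2: Horner steps 1 → 5 → 2, so m(2) = 2.
Codeword c = [4, 6, 4, 3, 3, 2] ∈ F_7^6.


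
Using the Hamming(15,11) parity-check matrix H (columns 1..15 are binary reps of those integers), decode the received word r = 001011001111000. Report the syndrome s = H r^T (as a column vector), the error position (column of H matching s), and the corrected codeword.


s = (0, 1, 0, 0)^T, error position = 4, corrected codeword c = 001111001111000

Compute s = H r^T mod 2 one row at a time:
  s_1 = 0 + 1 + 1 + 1 + 1 + 0 + 0 + 0 = 4 ≡ 0 (mod 2).
  s_2 = 0 + 1 + 1 + 0 + 1 + 0 + 0 + 0 = 3 ≡ 1 (mod 2).
  s_3 = 0 + 1 + 1 + 0 + 1 + 1 + 0 + 0 = 4 ≡ 0 (mod 2).
  s_4 = 0 + 1 + 1 + 0 + 1 + 1 + 0 + 0 = 4 ≡ 0 (mod 2).
s = (0, 1, 0, 0)^T — this equals column 4 of H (binary 0100), so error is at position 4.
Correct: flip bit 4 of r = 001011001111000 to get c = 001111001111000.


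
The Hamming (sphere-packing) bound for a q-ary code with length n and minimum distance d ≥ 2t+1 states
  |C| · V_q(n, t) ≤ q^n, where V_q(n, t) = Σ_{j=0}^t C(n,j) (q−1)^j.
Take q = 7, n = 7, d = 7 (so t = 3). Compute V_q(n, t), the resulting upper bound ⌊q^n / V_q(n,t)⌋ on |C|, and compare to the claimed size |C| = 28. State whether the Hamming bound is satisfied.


V_q(n, t) = 8359, q^n = 823543, Hamming bound = 98, |C| = 28 ≤ bound (satisfied).

Step 1: Compute V_q(n, t) = Σ_{j=0}^3 C(n, j) (q−1)^j.
  j = 0: C(7,0)·(6)^0 = 1·1 = 1.
  j = 1: C(7,1)·(6)^1 = 7·6 = 42.
  j = 2: C(7,2)·(6)^2 = 21·36 = 756.
  j = 3: C(7,3)·(6)^3 = 35·216 = 7560.
  V_q(n, t) = 1 + 42 + 756 + 7560 = 8359.
Step 2: q^n = 7^7 = 823543.
Step 3: Hamming bound ⌊q^n / V_q(n,t)⌋ = ⌊823543/8359⌋ = 98.
Step 4: Compare |C| = 28 to 98: satisfied.
The claimed |C| lies below the Hamming bound.


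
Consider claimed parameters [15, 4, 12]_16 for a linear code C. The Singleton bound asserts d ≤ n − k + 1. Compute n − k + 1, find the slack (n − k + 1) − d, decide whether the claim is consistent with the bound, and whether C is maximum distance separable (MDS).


Singleton RHS = n − k + 1 = 12, slack = 0, bound satisfied, MDS.

Singleton bound: d ≤ n − k + 1.
Here n = 15, k = 4, so n − k + 1 = 12.
Given d = 12, check d ≤ 12: YES.
Slack = (n − k + 1) − d = 0.
The code is MDS (slack = 0).
Description: the claimed parameters are [15, 4, 12]_16; such a code would be MDS (meets Singleton bound).


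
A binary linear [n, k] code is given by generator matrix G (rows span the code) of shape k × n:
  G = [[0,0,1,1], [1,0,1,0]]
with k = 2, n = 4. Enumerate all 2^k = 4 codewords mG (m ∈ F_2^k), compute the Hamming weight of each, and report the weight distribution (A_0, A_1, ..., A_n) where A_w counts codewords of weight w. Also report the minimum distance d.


Weight distribution: A_0 = 1, A_2 = 3. Minimum distance d = 2.

Enumerate all 2^2 = 4 messages m ∈ F_2^2.
For each, compute codeword c = mG in F_2^4, then tally its weight.
  m = 00 → c = 0000, weight = 0.
  m = 10 → c = 0011, weight = 2.
  m = 01 → c = 1010, weight = 2.
  m = 11 → c = 1001, weight = 2.
Tally weights:
  weight 0: 1 codewords.
  weight 2: 3 codewords.
Minimum distance d = smallest w > 0 with A_w > 0 = 2.
Sanity: Σ A_w = 4 = 2^2 = 4 ✓.


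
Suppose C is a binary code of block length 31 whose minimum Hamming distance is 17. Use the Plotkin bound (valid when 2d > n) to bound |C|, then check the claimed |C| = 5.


Plotkin bound M ≤ 10; given |C| = 5 ≤ bound (satisfied).

Check applicability: 2d = 34, n = 31.
2d − n = 3 > 0, so Plotkin applies.
Compute d/(2d−n) = 17/3 ≈ 5.6667.
⌊d/(2d−n)⌋ = 5.
Plotkin bound: M ≤ 2·5 = 10.
Given |C| = 5, check: satisfied.
This |C| is below the Plotkin bound.


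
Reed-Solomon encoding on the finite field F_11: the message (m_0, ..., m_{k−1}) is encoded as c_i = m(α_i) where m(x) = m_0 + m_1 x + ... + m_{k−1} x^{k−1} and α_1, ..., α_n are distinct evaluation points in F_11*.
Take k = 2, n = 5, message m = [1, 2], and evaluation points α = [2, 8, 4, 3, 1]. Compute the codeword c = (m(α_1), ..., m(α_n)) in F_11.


c = [5, 6, 9, 7, 3]

Message polynomial: m(x) = 1 + 2·x (mod 11).
For each evaluation point α_i, compute m(α_i) mod 11:
  α_1 = 2: Horner steps 2 → 5, so m(2) = 5.
  α_2 = 8: Horner steps 2 → 6, so m(8) = 6.
  α_3 = 4: Horner steps 2 → 9, so m(4) = 9.
  α_4 = 3: Horner steps 2 → 7, so m(3) = 7.
  α_5 = 1: Horner steps 2 → 3, so m(1) = 3.
Codeword c = [5, 6, 9, 7, 3] ∈ F_11^5.


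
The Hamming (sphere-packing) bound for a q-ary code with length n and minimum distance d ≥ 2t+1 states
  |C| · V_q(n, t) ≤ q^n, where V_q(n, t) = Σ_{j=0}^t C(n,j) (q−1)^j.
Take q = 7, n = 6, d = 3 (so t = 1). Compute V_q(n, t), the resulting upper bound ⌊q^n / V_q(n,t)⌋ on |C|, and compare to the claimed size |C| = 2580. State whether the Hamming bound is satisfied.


V_q(n, t) = 37, q^n = 117649, Hamming bound = 3179, |C| = 2580 ≤ bound (satisfied).

Step 1: Compute V_q(n, t) = Σ_{j=0}^1 C(n, j) (q−1)^j.
  j = 0: C(6,0)·(6)^0 = 1·1 = 1.
  j = 1: C(6,1)·(6)^1 = 6·6 = 36.
  V_q(n, t) = 1 + 36 = 37.
Step 2: q^n = 7^6 = 117649.
Step 3: Hamming bound ⌊q^n / V_q(n,t)⌋ = ⌊117649/37⌋ = 3179.
Step 4: Compare |C| = 2580 to 3179: satisfied.
The claimed |C| lies below the Hamming bound.


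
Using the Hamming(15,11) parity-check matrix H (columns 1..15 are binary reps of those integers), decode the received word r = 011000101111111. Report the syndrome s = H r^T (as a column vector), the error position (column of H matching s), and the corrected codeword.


s = (1, 1, 1, 0)^T, error position = 14, corrected codeword c = 011000101111101

Compute s = H r^T mod 2 one row at a time:
  s_1 = 0 + 1 + 1 + 1 + 1 + 1 + 1 + 1 = 7 ≡ 1 (mod 2).
  s_2 = 0 + 0 + 0 + 1 + 1 + 1 + 1 + 1 = 5 ≡ 1 (mod 2).
  s_3 = 1 + 1 + 0 + 1 + 1 + 1 + 1 + 1 = 7 ≡ 1 (mod 2).
  s_4 = 0 + 1 + 0 + 1 + 1 + 1 + 1 + 1 = 6 ≡ 0 (mod 2).
s = (1, 1, 1, 0)^T — this equals column 14 of H (binary 1110), so error is at position 14.
Correct: flip bit 14 of r = 011000101111111 to get c = 011000101111101.


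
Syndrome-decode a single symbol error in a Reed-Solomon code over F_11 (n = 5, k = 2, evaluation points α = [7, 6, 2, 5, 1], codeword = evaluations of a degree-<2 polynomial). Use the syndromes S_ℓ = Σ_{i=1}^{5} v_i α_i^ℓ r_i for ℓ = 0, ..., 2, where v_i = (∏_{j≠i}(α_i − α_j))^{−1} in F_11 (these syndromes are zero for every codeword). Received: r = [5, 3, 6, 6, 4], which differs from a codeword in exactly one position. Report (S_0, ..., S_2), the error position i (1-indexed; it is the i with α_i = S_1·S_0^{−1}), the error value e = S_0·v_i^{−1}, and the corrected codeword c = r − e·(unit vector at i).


S = (8, 7, 2), error at position 4, error magnitude e = 5, c = [5, 3, 6, 1, 4].

Step 1: column multipliers v_i = (∏_{j≠i}(α_i − α_j))^{−1} mod 11.
  i = 1 (α = 7): (7−6)(7−2)(7−5)(7−1) = 1·5·2·6 = 60 ≡ 5, so v_1 = 5^{−1} = 9 (mod 11).
  i = 2 (α = 6): (6−7)(6−2)(6−5)(6−1) = (−1)·4·1·5 = −20 ≡ 2, so v_2 = 2^{−1} = 6 (mod 11).
  i = 3 (α = 2): (2−7)(2−6)(2−5)(2−1) = (−5)·(−4)·(−3)·1 = −60 ≡ 6, so v_3 = 6^{−1} = 2 (mod 11).
  i = 4 (α = 5): (5−7)(5−6)(5−2)(5−1) = (−2)·(−1)·3·4 = 24 ≡ 2, so v_4 = 2^{−1} = 6 (mod 11).
  i = 5 (α = 1): (1−7)(1−6)(1−2)(1−5) = (−6)·(−5)·(−1)·(−4) = 120 ≡ 10, so v_5 = 10^{−1} = 10 (mod 11).
  v = [9, 6, 2, 6, 10].
Step 2: syndromes of r = [5, 3, 6, 6, 4] (all sums mod 11).
  S_0 = Σ v_i r_i = 9·5 + 6·3 + 2·6 + 6·6 + 10·4 = 151 ≡ 8.
  S_1 = Σ v_i α_i r_i = 9·7·5 + 6·6·3 + 2·2·6 + 6·5·6 + 10·1·4 = 667 ≡ 7.
  α_i^2 mod 11 = [5, 3, 4, 3, 1].
  S_2 = Σ v_i α_i^2 r_i = 9·5·5 + 6·3·3 + 2·4·6 + 6·3·6 + 10·1·4 = 475 ≡ 2.
  S = (8, 7, 2) ≠ 0, so r is not a codeword (an error is present).
Step 3: locate the error. For a single error e at position i, S_ℓ = v_i·e·α_i^ℓ, so α_err = S_1/S_0.
  S_0^{−1} = 8^{−1} = 7 (mod 11), so α_err = 7·7 = 49 ≡ 5 = α_4. Error position i = 4.
  Consistency check: S_2/S_1 = 2·8 = 16 ≡ 5 = α_err ✓ (single-error assumption holds).
Step 4: error magnitude e = S_0/v_4 = S_0·∏_{j≠4}(α_4 − α_j) = 8·2 = 16 ≡ 5 (mod 11).
Step 5: correct position 4: c_4 = r_4 − e = 6 − 5 ≡ 1 (mod 11). Hence c = [5, 3, 6, 1, 4].
  Check: interpolating c through the α_i gives m(x) = 2 + 2·x (degree < 2) with m(α_i) = c_i for every i, so c is indeed a codeword.


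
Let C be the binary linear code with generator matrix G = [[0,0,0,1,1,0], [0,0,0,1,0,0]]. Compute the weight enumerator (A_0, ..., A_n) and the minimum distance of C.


Weight distribution: A_0 = 1, A_1 = 2, A_2 = 1. Minimum distance d = 1.

Enumerate all 2^2 = 4 messages m ∈ F_2^2.
For each, compute codeword c = mG in F_2^6, then tally its weight.
  m = 00 → c = 000000, weight = 0.
  m = 10 → c = 000110, weight = 2.
  m = 01 → c = 000100, weight = 1.
  m = 11 → c = 000010, weight = 1.
Tally weights:
  weight 0: 1 codewords.
  weight 1: 2 codewords.
  weight 2: 1 codewords.
Minimum distance d = smallest w > 0 with A_w > 0 = 1.
Sanity: Σ A_w = 4 = 2^2 = 4 ✓.


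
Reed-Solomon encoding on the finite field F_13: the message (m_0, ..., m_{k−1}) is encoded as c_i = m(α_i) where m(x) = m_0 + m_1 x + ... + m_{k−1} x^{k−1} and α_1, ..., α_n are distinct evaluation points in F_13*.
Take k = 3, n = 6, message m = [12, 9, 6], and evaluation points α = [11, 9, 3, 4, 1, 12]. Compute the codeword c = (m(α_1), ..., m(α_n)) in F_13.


c = [5, 7, 2, 1, 1, 9]

Message polynomial: m(x) = 12 + 9·x + 6·x^2 (mod 13).
For each evaluation point α_i, compute m(α_i) mod 13:
  α_1 = 11: Horner steps 6 → 10 → 5, so m(11) = 5.
  α_2 = 9: Horner steps 6 → 11 → 7, so m(9) = 7.
  α_3 = 3: Horner steps 6 → 1 → 2, so m(3) = 2.
  α_4 = 4: Horner steps 6 → 7 → 1, so m(4) = 1.
  α_5 = 1: Horner steps 6 → 2 → 1, so m(1) = 1.
  α_6 = 12: Horner steps 6 → 3 → 9, so m(12) = 9.
Codeword c = [5, 7, 2, 1, 1, 9] ∈ F_13^6.


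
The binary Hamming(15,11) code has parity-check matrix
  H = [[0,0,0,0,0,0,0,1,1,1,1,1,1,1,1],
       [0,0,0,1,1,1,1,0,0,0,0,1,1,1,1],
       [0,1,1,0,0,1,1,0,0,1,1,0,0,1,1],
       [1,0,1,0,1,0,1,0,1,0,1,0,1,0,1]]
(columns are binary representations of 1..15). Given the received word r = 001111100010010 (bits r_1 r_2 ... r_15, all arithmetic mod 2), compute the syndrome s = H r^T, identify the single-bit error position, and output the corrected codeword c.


s = (0, 1, 1, 0)^T, error position = 6, corrected codeword c = 001110100010010

Compute s = H r^T mod 2 one row at a time:
  s_1 = 0 + 0 + 0 + 1 + 0 + 0 + 1 + 0 = 2 ≡ 0 (mod 2).
  s_2 = 1 + 1 + 1 + 1 + 0 + 0 + 1 + 0 = 5 ≡ 1 (mod 2).
  s_3 = 0 + 1 + 1 + 1 + 0 + 1 + 1 + 0 = 5 ≡ 1 (mod 2).
  s_4 = 0 + 1 + 1 + 1 + 0 + 1 + 0 + 0 = 4 ≡ 0 (mod 2).
s = (0, 1, 1, 0)^T — this equals column 6 of H (binary 0110), so error is at position 6.
Correct: flip bit 6 of r = 001111100010010 to get c = 001110100010010.


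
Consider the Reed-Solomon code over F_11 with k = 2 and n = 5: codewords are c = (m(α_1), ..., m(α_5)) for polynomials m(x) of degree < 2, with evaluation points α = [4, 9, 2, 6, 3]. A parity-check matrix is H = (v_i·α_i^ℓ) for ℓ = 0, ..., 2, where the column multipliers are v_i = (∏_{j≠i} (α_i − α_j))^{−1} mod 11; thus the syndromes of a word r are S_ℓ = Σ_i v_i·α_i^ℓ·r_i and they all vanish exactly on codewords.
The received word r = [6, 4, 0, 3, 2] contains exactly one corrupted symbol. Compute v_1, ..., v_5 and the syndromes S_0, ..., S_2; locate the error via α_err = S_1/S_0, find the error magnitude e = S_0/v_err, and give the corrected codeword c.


S = (2, 4, 8), error at position 3, error magnitude e = 2, c = [6, 4, 9, 3, 2].

Step 1: column multipliers v_i = (∏_{j≠i}(α_i − α_j))^{−1} mod 11.
  i = 1 (α = 4): (4−9)(4−2)(4−6)(4−3) = (−5)·2·(−2)·1 = 20 ≡ 9, so v_1 = 9^{−1} = 5 (mod 11).
  i = 2 (α = 9): (9−4)(9−2)(9−6)(9−3) = 5·7·3·6 = 630 ≡ 3, so v_2 = 3^{−1} = 4 (mod 11).
  i = 3 (α = 2): (2−4)(2−9)(2−6)(2−3) = (−2)·(−7)·(−4)·(−1) = 56 ≡ 1, so v_3 = 1^{−1} = 1 (mod 11).
  i = 4 (α = 6): (6−4)(6−9)(6−2)(6−3) = 2·(−3)·4·3 = −72 ≡ 5, so v_4 = 5^{−1} = 9 (mod 11).
  i = 5 (α = 3): (3−4)(3−9)(3−2)(3−6) = (−1)·(−6)·1·(−3) = −18 ≡ 4, so v_5 = 4^{−1} = 3 (mod 11).
  v = [5, 4, 1, 9, 3].
Step 2: syndromes of r = [6, 4, 0, 3, 2] (all sums mod 11).
  S_0 = Σ v_i r_i = 5·6 + 4·4 + 1·0 + 9·3 + 3·2 = 79 ≡ 2.
  S_1 = Σ v_i α_i r_i = 5·4·6 + 4·9·4 + 1·2·0 + 9·6·3 + 3·3·2 = 444 ≡ 4.
  α_i^2 mod 11 = [5, 4, 4, 3, 9].
  S_2 = Σ v_i α_i^2 r_i = 5·5·6 + 4·4·4 + 1·4·0 + 9·3·3 + 3·9·2 = 349 ≡ 8.
  S = (2, 4, 8) ≠ 0, so r is not a codeword (an error is present).
Step 3: locate the error. For a single error e at position i, S_ℓ = v_i·e·α_i^ℓ, so α_err = S_1/S_0.
  S_0^{−1} = 2^{−1} = 6 (mod 11), so α_err = 4·6 = 24 ≡ 2 = α_3. Error position i = 3.
  Consistency check: S_2/S_1 = 8·3 = 24 ≡ 2 = α_err ✓ (single-error assumption holds).
Step 4: error magnitude e = S_0/v_3 = S_0·∏_{j≠3}(α_3 − α_j) = 2·1 = 2 ≡ 2 (mod 11).
Step 5: correct position 3: c_3 = r_3 − e = 0 − 2 ≡ 9 (mod 11). Hence c = [6, 4, 9, 3, 2].
  Check: interpolating c through the α_i gives m(x) = 1 + 4·x (degree < 2) with m(α_i) = c_i for every i, so c is indeed a codeword.


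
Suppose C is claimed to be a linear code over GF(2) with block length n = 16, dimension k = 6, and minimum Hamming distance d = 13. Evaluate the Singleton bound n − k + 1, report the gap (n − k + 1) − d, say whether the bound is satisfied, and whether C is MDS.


Singleton RHS = n − k + 1 = 11, slack = -2, bound violated (no such code; not MDS).

Singleton bound: d ≤ n − k + 1.
Here n = 16, k = 6, so n − k + 1 = 11.
Given d = 13, check d ≤ 11: NO.
Slack = (n − k + 1) − d = -2.
The slack is negative: d = 13 exceeds n − k + 1 = 11 by 2, so the Singleton bound is violated and no linear [16, 6, 13]_2 code can exist. In particular it is not MDS (MDS requires d = n − k + 1 exactly).
Description: the claimed parameters are [16, 6, 13]_2; such a code would be impossible (violates the Singleton bound).


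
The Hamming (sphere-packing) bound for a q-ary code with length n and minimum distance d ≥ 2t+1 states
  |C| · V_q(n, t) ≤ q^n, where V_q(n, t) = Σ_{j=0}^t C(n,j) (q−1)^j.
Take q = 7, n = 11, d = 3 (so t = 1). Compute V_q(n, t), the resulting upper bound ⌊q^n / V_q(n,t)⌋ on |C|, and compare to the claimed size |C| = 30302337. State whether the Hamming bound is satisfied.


V_q(n, t) = 67, q^n = 1977326743, Hamming bound = 29512339, |C| = 30302337 > bound (violated).

Step 1: Compute V_q(n, t) = Σ_{j=0}^1 C(n, j) (q−1)^j.
  j = 0: C(11,0)·(6)^0 = 1·1 = 1.
  j = 1: C(11,1)·(6)^1 = 11·6 = 66.
  V_q(n, t) = 1 + 66 = 67.
Step 2: q^n = 7^11 = 1977326743.
Step 3: Hamming bound ⌊q^n / V_q(n,t)⌋ = ⌊1977326743/67⌋ = 29512339.
Step 4: Compare |C| = 30302337 to 29512339: violated.
The claimed |C| lies above the Hamming bound, so no 7-ary code of length 11 with d ≥ 3 can have 30302337 codewords.


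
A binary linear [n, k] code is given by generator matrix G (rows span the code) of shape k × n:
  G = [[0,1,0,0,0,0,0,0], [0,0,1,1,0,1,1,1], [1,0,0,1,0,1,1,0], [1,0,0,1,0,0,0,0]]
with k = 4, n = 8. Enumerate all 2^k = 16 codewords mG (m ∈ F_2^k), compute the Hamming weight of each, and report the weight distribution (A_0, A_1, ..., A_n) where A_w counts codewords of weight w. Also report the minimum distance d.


Weight distribution: A_0 = 1, A_1 = 1, A_2 = 2, A_3 = 4, A_4 = 3, A_5 = 3, A_6 = 2. Minimum distance d = 1.

Enumerate all 2^4 = 16 messages m ∈ F_2^4.
For each, compute codeword c = mG in F_2^8, then tally its weight.
  m = 0000 → c = 00000000, weight = 0.
  m = 1000 → c = 01000000, weight = 1.
  m = 0100 → c = 00110111, weight = 5.
  m = 1100 → c = 01110111, weight = 6.
  m = 0010 → c = 10010110, weight = 4.
  m = 1010 → c = 11010110, weight = 5.
  m = 0110 → c = 10100001, weight = 3.
  m = 1110 → c = 11100001, weight = 4.
  m = 0001 → c = 10010000, weight = 2.
  m = 1001 → c = 11010000, weight = 3.
  m = 0101 → c = 10100111, weight = 5.
  m = 1101 → c = 11100111, weight = 6.
  m = 0011 → c = 00000110, weight = 2.
  m = 1011 → c = 01000110, weight = 3.
  m = 0111 → c = 00110001, weight = 3.
  m = 1111 → c = 01110001, weight = 4.
Tally weights:
  weight 0: 1 codewords.
  weight 1: 1 codewords.
  weight 2: 2 codewords.
  weight 3: 4 codewords.
  weight 4: 3 codewords.
  weight 5: 3 codewords.
  weight 6: 2 codewords.
Minimum distance d = smallest w > 0 with A_w > 0 = 1.
Sanity: Σ A_w = 16 = 2^4 = 16 ✓.


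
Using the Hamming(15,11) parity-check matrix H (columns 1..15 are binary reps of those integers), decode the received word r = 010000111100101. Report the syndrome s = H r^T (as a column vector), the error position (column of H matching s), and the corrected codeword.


s = (1, 1, 0, 0)^T, error position = 12, corrected codeword c = 010000111101101

Compute s = H r^T mod 2 one row at a time:
  s_1 = 1 + 1 + 1 + 0 + 0 + 1 + 0 + 1 = 5 ≡ 1 (mod 2).
  s_2 = 0 + 0 + 0 + 1 + 0 + 1 + 0 + 1 = 3 ≡ 1 (mod 2).
  s_3 = 1 + 0 + 0 + 1 + 1 + 0 + 0 + 1 = 4 ≡ 0 (mod 2).
  s_4 = 0 + 0 + 0 + 1 + 1 + 0 + 1 + 1 = 4 ≡ 0 (mod 2).
s = (1, 1, 0, 0)^T — this equals column 12 of H (binary 1100), so error is at position 12.
Correct: flip bit 12 of r = 010000111100101 to get c = 010000111101101.


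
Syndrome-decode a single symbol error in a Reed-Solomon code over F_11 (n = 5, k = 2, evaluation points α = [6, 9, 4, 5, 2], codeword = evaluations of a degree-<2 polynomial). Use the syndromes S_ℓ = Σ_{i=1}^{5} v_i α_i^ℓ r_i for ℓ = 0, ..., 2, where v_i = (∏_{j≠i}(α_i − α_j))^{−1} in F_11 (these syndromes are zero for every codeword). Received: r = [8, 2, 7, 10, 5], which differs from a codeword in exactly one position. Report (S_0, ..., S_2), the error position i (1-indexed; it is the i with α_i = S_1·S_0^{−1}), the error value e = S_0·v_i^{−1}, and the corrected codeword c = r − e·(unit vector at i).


S = (3, 1, 4), error at position 3, error magnitude e = 6, c = [8, 2, 1, 10, 5].

Step 1: column multipliers v_i = (∏_{j≠i}(α_i − α_j))^{−1} mod 11.
  i = 1 (α = 6): (6−9)(6−4)(6−5)(6−2) = (−3)·2·1·4 = −24 ≡ 9, so v_1 = 9^{−1} = 5 (mod 11).
  i = 2 (α = 9): (9−6)(9−4)(9−5)(9−2) = 3·5·4·7 = 420 ≡ 2, so v_2 = 2^{−1} = 6 (mod 11).
  i = 3 (α = 4): (4−6)(4−9)(4−5)(4−2) = (−2)·(−5)·(−1)·2 = −20 ≡ 2, so v_3 = 2^{−1} = 6 (mod 11).
  i = 4 (α = 5): (5−6)(5−9)(5−4)(5−2) = (−1)·(−4)·1·3 = 12 ≡ 1, so v_4 = 1^{−1} = 1 (mod 11).
  i = 5 (α = 2): (2−6)(2−9)(2−4)(2−5) = (−4)·(−7)·(−2)·(−3) = 168 ≡ 3, so v_5 = 3^{−1} = 4 (mod 11).
  v = [5, 6, 6, 1, 4].
Step 2: syndromes of r = [8, 2, 7, 10, 5] (all sums mod 11).
  S_0 = Σ v_i r_i = 5·8 + 6·2 + 6·7 + 1·10 + 4·5 = 124 ≡ 3.
  S_1 = Σ v_i α_i r_i = 5·6·8 + 6·9·2 + 6·4·7 + 1·5·10 + 4·2·5 = 606 ≡ 1.
  α_i^2 mod 11 = [3, 4, 5, 3, 4].
  S_2 = Σ v_i α_i^2 r_i = 5·3·8 + 6·4·2 + 6·5·7 + 1·3·10 + 4·4·5 = 488 ≡ 4.
  S = (3, 1, 4) ≠ 0, so r is not a codeword (an error is present).
Step 3: locate the error. For a single error e at position i, S_ℓ = v_i·e·α_i^ℓ, so α_err = S_1/S_0.
  S_0^{−1} = 3^{−1} = 4 (mod 11), so α_err = 1·4 = 4 ≡ 4 = α_3. Error position i = 3.
  Consistency check: S_2/S_1 = 4·1 = 4 ≡ 4 = α_err ✓ (single-error assumption holds).
Step 4: error magnitude e = S_0/v_3 = S_0·∏_{j≠3}(α_3 − α_j) = 3·2 = 6 ≡ 6 (mod 11).
Step 5: correct position 3: c_3 = r_3 − e = 7 − 6 ≡ 1 (mod 11). Hence c = [8, 2, 1, 10, 5].
  Check: interpolating c through the α_i gives m(x) = 9 + 9·x (degree < 2) with m(α_i) = c_i for every i, so c is indeed a codeword.


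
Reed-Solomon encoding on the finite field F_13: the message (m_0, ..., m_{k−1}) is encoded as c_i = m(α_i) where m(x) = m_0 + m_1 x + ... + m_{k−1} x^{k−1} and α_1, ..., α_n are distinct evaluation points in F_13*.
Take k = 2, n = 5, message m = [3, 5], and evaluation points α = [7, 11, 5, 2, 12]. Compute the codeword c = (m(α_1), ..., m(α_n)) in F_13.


c = [12, 6, 2, 0, 11]

Message polynomial: m(x) = 3 + 5·x (mod 13).
For each evaluation point α_i, compute m(α_i) mod 13:
  α_1 = 7: Horner steps 5 → 12, so m(7) = 12.
  α_2 = 11: Horner steps 5 → 6, so m(11) = 6.
  α_3 = 5: Horner steps 5 → 2, so m(5) = 2.
  α_4 = 2: Horner steps 5 → 0, so m(2) = 0.
  α_5 = 12: Horner steps 5 → 11, so m(12) = 11.
Codeword c = [12, 6, 2, 0, 11] ∈ F_13^5.


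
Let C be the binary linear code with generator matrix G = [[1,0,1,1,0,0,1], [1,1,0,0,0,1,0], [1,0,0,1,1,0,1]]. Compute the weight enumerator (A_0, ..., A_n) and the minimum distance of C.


Weight distribution: A_0 = 1, A_2 = 1, A_3 = 1, A_4 = 2, A_5 = 3. Minimum distance d = 2.

Enumerate all 2^3 = 8 messages m ∈ F_2^3.
For each, compute codeword c = mG in F_2^7, then tally its weight.
  m = 000 → c = 0000000, weight = 0.
  m = 100 → c = 1011001, weight = 4.
  m = 010 → c = 1100010, weight = 3.
  m = 110 → c = 0111011, weight = 5.
  m = 001 → c = 1001101, weight = 4.
  m = 101 → c = 0010100, weight = 2.
  m = 011 → c = 0101111, weight = 5.
  m = 111 → c = 1110110, weight = 5.
Tally weights:
  weight 0: 1 codewords.
  weight 2: 1 codewords.
  weight 3: 1 codewords.
  weight 4: 2 codewords.
  weight 5: 3 codewords.
Minimum distance d = smallest w > 0 with A_w > 0 = 2.
Sanity: Σ A_w = 8 = 2^3 = 8 ✓.


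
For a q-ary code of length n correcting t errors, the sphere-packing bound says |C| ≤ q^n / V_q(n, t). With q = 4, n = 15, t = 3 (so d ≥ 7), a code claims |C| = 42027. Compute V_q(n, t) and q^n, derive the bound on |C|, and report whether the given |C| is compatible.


V_q(n, t) = 13276, q^n = 1073741824, Hamming bound = 80878, |C| = 42027 ≤ bound (satisfied).

Step 1: Compute V_q(n, t) = Σ_{j=0}^3 C(n, j) (q−1)^j.
  j = 0: C(15,0)·(3)^0 = 1·1 = 1.
  j = 1: C(15,1)·(3)^1 = 15·3 = 45.
  j = 2: C(15,2)·(3)^2 = 105·9 = 945.
  j = 3: C(15,3)·(3)^3 = 455·27 = 12285.
  V_q(n, t) = 1 + 45 + 945 + 12285 = 13276.
Step 2: q^n = 4^15 = 1073741824.
Step 3: Hamming bound ⌊q^n / V_q(n,t)⌋ = ⌊1073741824/13276⌋ = 80878.
Step 4: Compare |C| = 42027 to 80878: satisfied.
The claimed |C| lies below the Hamming bound.


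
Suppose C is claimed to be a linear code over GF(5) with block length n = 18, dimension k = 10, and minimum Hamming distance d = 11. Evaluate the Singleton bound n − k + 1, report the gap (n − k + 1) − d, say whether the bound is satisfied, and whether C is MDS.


Singleton RHS = n − k + 1 = 9, slack = -2, bound violated (no such code; not MDS).

Singleton bound: d ≤ n − k + 1.
Here n = 18, k = 10, so n − k + 1 = 9.
Given d = 11, check d ≤ 9: NO.
Slack = (n − k + 1) − d = -2.
The slack is negative: d = 11 exceeds n − k + 1 = 9 by 2, so the Singleton bound is violated and no linear [18, 10, 11]_5 code can exist. In particular it is not MDS (MDS requires d = n − k + 1 exactly).
Description: the claimed parameters are [18, 10, 11]_5; such a code would be impossible (violates the Singleton bound).


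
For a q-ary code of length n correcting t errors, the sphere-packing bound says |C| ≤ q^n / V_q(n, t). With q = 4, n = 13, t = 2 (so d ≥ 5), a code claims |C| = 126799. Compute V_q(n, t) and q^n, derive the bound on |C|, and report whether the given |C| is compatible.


V_q(n, t) = 742, q^n = 67108864, Hamming bound = 90443, |C| = 126799 > bound (violated).

Step 1: Compute V_q(n, t) = Σ_{j=0}^2 C(n, j) (q−1)^j.
  j = 0: C(13,0)·(3)^0 = 1·1 = 1.
  j = 1: C(13,1)·(3)^1 = 13·3 = 39.
  j = 2: C(13,2)·(3)^2 = 78·9 = 702.
  V_q(n, t) = 1 + 39 + 702 = 742.
Step 2: q^n = 4^13 = 67108864.
Step 3: Hamming bound ⌊q^n / V_q(n,t)⌋ = ⌊67108864/742⌋ = 90443.
Step 4: Compare |C| = 126799 to 90443: violated.
The claimed |C| lies above the Hamming bound, so no 4-ary code of length 13 with d ≥ 5 can have 126799 codewords.


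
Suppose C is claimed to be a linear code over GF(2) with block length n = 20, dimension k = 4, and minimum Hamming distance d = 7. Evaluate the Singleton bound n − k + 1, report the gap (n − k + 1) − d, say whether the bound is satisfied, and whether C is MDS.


Singleton RHS = n − k + 1 = 17, slack = 10, bound satisfied, not MDS.

Singleton bound: d ≤ n − k + 1.
Here n = 20, k = 4, so n − k + 1 = 17.
Given d = 7, check d ≤ 17: YES.
Slack = (n − k + 1) − d = 10.
The code is NOT MDS (slack = 10 > 0).
Description: the claimed parameters are [20, 4, 7]_2; such a code would be non-MDS.


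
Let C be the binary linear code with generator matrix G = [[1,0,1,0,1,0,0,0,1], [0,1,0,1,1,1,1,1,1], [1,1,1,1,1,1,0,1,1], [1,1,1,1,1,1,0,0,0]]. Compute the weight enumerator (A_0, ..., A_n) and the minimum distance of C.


Weight distribution: A_0 = 1, A_2 = 1, A_3 = 3, A_4 = 4, A_5 = 2, A_6 = 1, A_7 = 3, A_8 = 1. Minimum distance d = 2.

Enumerate all 2^4 = 16 messages m ∈ F_2^4.
For each, compute codeword c = mG in F_2^9, then tally its weight.
  m = 0000 → c = 000000000, weight = 0.
  m = 1000 → c = 101010001, weight = 4.
  m = 0100 → c = 010111111, weight = 7.
  m = 1100 → c = 111101110, weight = 7.
  m = 0010 → c = 111111011, weight = 8.
  m = 1010 → c = 010101010, weight = 4.
  m = 0110 → c = 101000100, weight = 3.
  m = 1110 → c = 000010101, weight = 3.
  m = 0001 → c = 111111000, weight = 6.
  m = 1001 → c = 010101001, weight = 4.
  m = 0101 → c = 101000111, weight = 5.
  m = 1101 → c = 000010110, weight = 3.
  m = 0011 → c = 000000011, weight = 2.
  m = 1011 → c = 101010010, weight = 4.
  m = 0111 → c = 010111100, weight = 5.
  m = 1111 → c = 111101101, weight = 7.
Tally weights:
  weight 0: 1 codewords.
  weight 2: 1 codewords.
  weight 3: 3 codewords.
  weight 4: 4 codewords.
  weight 5: 2 codewords.
  weight 6: 1 codewords.
  weight 7: 3 codewords.
  weight 8: 1 codewords.
Minimum distance d = smallest w > 0 with A_w > 0 = 2.
Sanity: Σ A_w = 16 = 2^4 = 16 ✓.


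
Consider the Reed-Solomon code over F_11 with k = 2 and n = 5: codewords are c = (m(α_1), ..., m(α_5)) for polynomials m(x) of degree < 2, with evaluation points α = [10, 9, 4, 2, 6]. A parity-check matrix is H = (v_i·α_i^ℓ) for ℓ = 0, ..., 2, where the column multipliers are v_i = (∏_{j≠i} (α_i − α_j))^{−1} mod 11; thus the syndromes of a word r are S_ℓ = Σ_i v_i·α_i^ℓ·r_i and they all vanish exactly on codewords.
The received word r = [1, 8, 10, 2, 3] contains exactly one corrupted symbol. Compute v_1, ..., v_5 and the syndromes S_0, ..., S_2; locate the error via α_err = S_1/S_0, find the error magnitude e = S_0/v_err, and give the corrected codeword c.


S = (5, 8, 4), error at position 5, error magnitude e = 7, c = [1, 8, 10, 2, 7].

Step 1: column multipliers v_i = (∏_{j≠i}(α_i − α_j))^{−1} mod 11.
  i = 1 (α = 10): (10−9)(10−4)(10−2)(10−6) = 1·6·8·4 = 192 ≡ 5, so v_1 = 5^{−1} = 9 (mod 11).
  i = 2 (α = 9): (9−10)(9−4)(9−2)(9−6) = (−1)·5·7·3 = −105 ≡ 5, so v_2 = 5^{−1} = 9 (mod 11).
  i = 3 (α = 4): (4−10)(4−9)(4−2)(4−6) = (−6)·(−5)·2·(−2) = −120 ≡ 1, so v_3 = 1^{−1} = 1 (mod 11).
  i = 4 (α = 2): (2−10)(2−9)(2−4)(2−6) = (−8)·(−7)·(−2)·(−4) = 448 ≡ 8, so v_4 = 8^{−1} = 7 (mod 11).
  i = 5 (α = 6): (6−10)(6−9)(6−4)(6−2) = (−4)·(−3)·2·4 = 96 ≡ 8, so v_5 = 8^{−1} = 7 (mod 11).
  v = [9, 9, 1, 7, 7].
Step 2: syndromes of r = [1, 8, 10, 2, 3] (all sums mod 11).
  S_0 = Σ v_i r_i = 9·1 + 9·8 + 1·10 + 7·2 + 7·3 = 126 ≡ 5.
  S_1 = Σ v_i α_i r_i = 9·10·1 + 9·9·8 + 1·4·10 + 7·2·2 + 7·6·3 = 932 ≡ 8.
  α_i^2 mod 11 = [1, 4, 5, 4, 3].
  S_2 = Σ v_i α_i^2 r_i = 9·1·1 + 9·4·8 + 1·5·10 + 7·4·2 + 7·3·3 = 466 ≡ 4.
  S = (5, 8, 4) ≠ 0, so r is not a codeword (an error is present).
Step 3: locate the error. For a single error e at position i, S_ℓ = v_i·e·α_i^ℓ, so α_err = S_1/S_0.
  S_0^{−1} = 5^{−1} = 9 (mod 11), so α_err = 8·9 = 72 ≡ 6 = α_5. Error position i = 5.
  Consistency check: S_2/S_1 = 4·7 = 28 ≡ 6 = α_err ✓ (single-error assumption holds).
Step 4: error magnitude e = S_0/v_5 = S_0·∏_{j≠5}(α_5 − α_j) = 5·8 = 40 ≡ 7 (mod 11).
Step 5: correct position 5: c_5 = r_5 − e = 3 − 7 ≡ 7 (mod 11). Hence c = [1, 8, 10, 2, 7].
  Check: interpolating c through the α_i gives m(x) = 5 + 4·x (degree < 2) with m(α_i) = c_i for every i, so c is indeed a codeword.


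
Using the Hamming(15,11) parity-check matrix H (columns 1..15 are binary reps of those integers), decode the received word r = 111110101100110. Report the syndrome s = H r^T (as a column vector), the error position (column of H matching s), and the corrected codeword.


s = (0, 1, 1, 0)^T, error position = 6, corrected codeword c = 111111101100110

Compute s = H r^T mod 2 one row at a time:
  s_1 = 0 + 1 + 1 + 0 + 0 + 1 + 1 + 0 = 4 ≡ 0 (mod 2).
  s_2 = 1 + 1 + 0 + 1 + 0 + 1 + 1 + 0 = 5 ≡ 1 (mod 2).
  s_3 = 1 + 1 + 0 + 1 + 1 + 0 + 1 + 0 = 5 ≡ 1 (mod 2).
  s_4 = 1 + 1 + 1 + 1 + 1 + 0 + 1 + 0 = 6 ≡ 0 (mod 2).
s = (0, 1, 1, 0)^T — this equals column 6 of H (binary 0110), so error is at position 6.
Correct: flip bit 6 of r = 111110101100110 to get c = 111111101100110.


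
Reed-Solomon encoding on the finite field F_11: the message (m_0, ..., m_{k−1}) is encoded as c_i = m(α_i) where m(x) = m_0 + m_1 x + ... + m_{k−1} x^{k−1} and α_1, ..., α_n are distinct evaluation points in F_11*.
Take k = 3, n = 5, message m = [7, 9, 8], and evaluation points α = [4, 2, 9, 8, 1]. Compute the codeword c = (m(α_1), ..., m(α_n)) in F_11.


c = [6, 2, 10, 8, 2]

Message polynomial: m(x) = 7 + 9·x + 8·x^2 (mod 11).
For each evaluation point α_i, compute m(α_i) mod 11:
  α_1 = 4: Horner steps 8 → 8 → 6, so m(4) = 6.
  α_2 = 2: Horner steps 8 → 3 → 2, so m(2) = 2.
  α_3 = 9: Horner steps 8 → 4 → 10, so m(9) = 10.
  α_4 = 8: Horner steps 8 → 7 → 8, so m(8) = 8.
  α_5 = 1: Horner steps 8 → 6 → 2, so m(1) = 2.
Codeword c = [6, 2, 10, 8, 2] ∈ F_11^5.


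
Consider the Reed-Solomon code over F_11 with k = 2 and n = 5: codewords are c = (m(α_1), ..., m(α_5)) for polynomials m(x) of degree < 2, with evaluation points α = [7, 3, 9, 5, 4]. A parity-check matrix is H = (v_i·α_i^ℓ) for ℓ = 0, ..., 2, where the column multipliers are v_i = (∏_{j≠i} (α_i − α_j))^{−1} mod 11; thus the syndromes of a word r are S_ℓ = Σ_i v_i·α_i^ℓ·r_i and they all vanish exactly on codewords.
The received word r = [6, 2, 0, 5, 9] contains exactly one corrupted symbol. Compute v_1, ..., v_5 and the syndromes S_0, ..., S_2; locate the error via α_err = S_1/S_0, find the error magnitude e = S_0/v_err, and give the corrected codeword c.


S = (6, 9, 8), error at position 1, error magnitude e = 9, c = [8, 2, 0, 5, 9].

Step 1: column multipliers v_i = (∏_{j≠i}(α_i − α_j))^{−1} mod 11.
  i = 1 (α = 7): (7−3)(7−9)(7−5)(7−4) = 4·(−2)·2·3 = −48 ≡ 7, so v_1 = 7^{−1} = 8 (mod 11).
  i = 2 (α = 3): (3−7)(3−9)(3−5)(3−4) = (−4)·(−6)·(−2)·(−1) = 48 ≡ 4, so v_2 = 4^{−1} = 3 (mod 11).
  i = 3 (α = 9): (9−7)(9−3)(9−5)(9−4) = 2·6·4·5 = 240 ≡ 9, so v_3 = 9^{−1} = 5 (mod 11).
  i = 4 (α = 5): (5−7)(5−3)(5−9)(5−4) = (−2)·2·(−4)·1 = 16 ≡ 5, so v_4 = 5^{−1} = 9 (mod 11).
  i = 5 (α = 4): (4−7)(4−3)(4−9)(4−5) = (−3)·1·(−5)·(−1) = −15 ≡ 7, so v_5 = 7^{−1} = 8 (mod 11).
  v = [8, 3, 5, 9, 8].
Step 2: syndromes of r = [6, 2, 0, 5, 9] (all sums mod 11).
  S_0 = Σ v_i r_i = 8·6 + 3·2 + 5·0 + 9·5 + 8·9 = 171 ≡ 6.
  S_1 = Σ v_i α_i r_i = 8·7·6 + 3·3·2 + 5·9·0 + 9·5·5 + 8·4·9 = 867 ≡ 9.
  α_i^2 mod 11 = [5, 9, 4, 3, 5].
  S_2 = Σ v_i α_i^2 r_i = 8·5·6 + 3·9·2 + 5·4·0 + 9·3·5 + 8·5·9 = 789 ≡ 8.
  S = (6, 9, 8) ≠ 0, so r is not a codeword (an error is present).
Step 3: locate the error. For a single error e at position i, S_ℓ = v_i·e·α_i^ℓ, so α_err = S_1/S_0.
  S_0^{−1} = 6^{−1} = 2 (mod 11), so α_err = 9·2 = 18 ≡ 7 = α_1. Error position i = 1.
  Consistency check: S_2/S_1 = 8·5 = 40 ≡ 7 = α_err ✓ (single-error assumption holds).
Step 4: error magnitude e = S_0/v_1 = S_0·∏_{j≠1}(α_1 − α_j) = 6·7 = 42 ≡ 9 (mod 11).
Step 5: correct position 1: c_1 = r_1 − e = 6 − 9 ≡ 8 (mod 11). Hence c = [8, 2, 0, 5, 9].
  Check: interpolating c through the α_i gives m(x) = 3 + 7·x (degree < 2) with m(α_i) = c_i for every i, so c is indeed a codeword.


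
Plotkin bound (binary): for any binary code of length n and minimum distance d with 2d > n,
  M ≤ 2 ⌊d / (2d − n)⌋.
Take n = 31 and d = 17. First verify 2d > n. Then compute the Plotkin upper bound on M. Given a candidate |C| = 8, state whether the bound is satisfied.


Plotkin bound M ≤ 10; given |C| = 8 ≤ bound (satisfied).

Check applicability: 2d = 34, n = 31.
2d − n = 3 > 0, so Plotkin applies.
Compute d/(2d−n) = 17/3 ≈ 5.6667.
⌊d/(2d−n)⌋ = 5.
Plotkin bound: M ≤ 2·5 = 10.
Given |C| = 8, check: satisfied.
This |C| is below the Plotkin bound.


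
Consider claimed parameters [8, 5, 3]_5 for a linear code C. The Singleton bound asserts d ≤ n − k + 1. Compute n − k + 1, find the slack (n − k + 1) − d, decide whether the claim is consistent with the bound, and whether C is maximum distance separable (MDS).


Singleton RHS = n − k + 1 = 4, slack = 1, bound satisfied, not MDS.

Singleton bound: d ≤ n − k + 1.
Here n = 8, k = 5, so n − k + 1 = 4.
Given d = 3, check d ≤ 4: YES.
Slack = (n − k + 1) − d = 1.
The code is NOT MDS (slack = 1 > 0).
Description: the claimed parameters are [8, 5, 3]_5; such a code would be non-MDS.


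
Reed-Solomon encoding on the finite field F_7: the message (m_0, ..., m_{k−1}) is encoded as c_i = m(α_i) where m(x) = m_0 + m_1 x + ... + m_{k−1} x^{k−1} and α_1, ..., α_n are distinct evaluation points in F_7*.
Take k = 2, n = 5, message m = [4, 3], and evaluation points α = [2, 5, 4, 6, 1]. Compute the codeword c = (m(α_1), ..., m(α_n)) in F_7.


c = [3, 5, 2, 1, 0]

Message polynomial: m(x) = 4 + 3·x (mod 7).
For each evaluation point α_i, compute m(α_i) mod 7:
  α_1 = 2: Horner steps 3 → 3, so m(2) = 3.
  α_2 = 5: Horner steps 3 → 5, so m(5) = 5.
  α_3 = 4: Horner steps 3 → 2, so m(4) = 2.
  α_4 = 6: Horner steps 3 → 1, so m(6) = 1.
  α_5 = 1: Horner steps 3 → 0, so m(1) = 0.
Codeword c = [3, 5, 2, 1, 0] ∈ F_7^5.


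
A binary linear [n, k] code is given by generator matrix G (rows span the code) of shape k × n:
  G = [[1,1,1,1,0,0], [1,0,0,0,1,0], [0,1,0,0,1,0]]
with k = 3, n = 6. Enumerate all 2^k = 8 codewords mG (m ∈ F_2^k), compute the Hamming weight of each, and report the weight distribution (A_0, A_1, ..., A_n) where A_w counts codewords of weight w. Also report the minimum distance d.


Weight distribution: A_0 = 1, A_2 = 4, A_4 = 3. Minimum distance d = 2.

Enumerate all 2^3 = 8 messages m ∈ F_2^3.
For each, compute codeword c = mG in F_2^6, then tally its weight.
  m = 000 → c = 000000, weight = 0.
  m = 100 → c = 111100, weight = 4.
  m = 010 → c = 100010, weight = 2.
  m = 110 → c = 011110, weight = 4.
  m = 001 → c = 010010, weight = 2.
  m = 101 → c = 101110, weight = 4.
  m = 011 → c = 110000, weight = 2.
  m = 111 → c = 001100, weight = 2.
Tally weights:
  weight 0: 1 codewords.
  weight 2: 4 codewords.
  weight 4: 3 codewords.
Minimum distance d = smallest w > 0 with A_w > 0 = 2.
Sanity: Σ A_w = 8 = 2^3 = 8 ✓.


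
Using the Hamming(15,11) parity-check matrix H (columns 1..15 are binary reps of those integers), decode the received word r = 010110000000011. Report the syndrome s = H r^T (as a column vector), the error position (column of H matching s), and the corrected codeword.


s = (0, 0, 1, 0)^T, error position = 2, corrected codeword c = 000110000000011

Compute s = H r^T mod 2 one row at a time:
  s_1 = 0 + 0 + 0 + 0 + 0 + 0 + 1 + 1 = 2 ≡ 0 (mod 2).
  s_2 = 1 + 1 + 0 + 0 + 0 + 0 + 1 + 1 = 4 ≡ 0 (mod 2).
  s_3 = 1 + 0 + 0 + 0 + 0 + 0 + 1 + 1 = 3 ≡ 1 (mod 2).
  s_4 = 0 + 0 + 1 + 0 + 0 + 0 + 0 + 1 = 2 ≡ 0 (mod 2).
s = (0, 0, 1, 0)^T — this equals column 2 of H (binary 0010), so error is at position 2.
Correct: flip bit 2 of r = 010110000000011 to get c = 000110000000011.


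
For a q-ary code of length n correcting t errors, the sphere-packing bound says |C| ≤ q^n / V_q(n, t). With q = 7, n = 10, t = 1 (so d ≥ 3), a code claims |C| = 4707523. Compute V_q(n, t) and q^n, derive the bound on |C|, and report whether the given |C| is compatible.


V_q(n, t) = 61, q^n = 282475249, Hamming bound = 4630741, |C| = 4707523 > bound (violated).

Step 1: Compute V_q(n, t) = Σ_{j=0}^1 C(n, j) (q−1)^j.
  j = 0: C(10,0)·(6)^0 = 1·1 = 1.
  j = 1: C(10,1)·(6)^1 = 10·6 = 60.
  V_q(n, t) = 1 + 60 = 61.
Step 2: q^n = 7^10 = 282475249.
Step 3: Hamming bound ⌊q^n / V_q(n,t)⌋ = ⌊282475249/61⌋ = 4630741.
Step 4: Compare |C| = 4707523 to 4630741: violated.
The claimed |C| lies above the Hamming bound, so no 7-ary code of length 10 with d ≥ 3 can have 4707523 codewords.


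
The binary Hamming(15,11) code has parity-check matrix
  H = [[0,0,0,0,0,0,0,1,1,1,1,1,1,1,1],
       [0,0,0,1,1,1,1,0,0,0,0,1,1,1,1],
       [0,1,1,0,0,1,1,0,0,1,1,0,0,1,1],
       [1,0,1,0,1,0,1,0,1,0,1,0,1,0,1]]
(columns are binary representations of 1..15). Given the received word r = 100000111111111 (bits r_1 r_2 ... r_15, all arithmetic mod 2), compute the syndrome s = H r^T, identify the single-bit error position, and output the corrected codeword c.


s = (0, 1, 1, 0)^T, error position = 6, corrected codeword c = 100001111111111

Compute s = H r^T mod 2 one row at a time:
  s_1 = 1 + 1 + 1 + 1 + 1 + 1 + 1 + 1 = 8 ≡ 0 (mod 2).
  s_2 = 0 + 0 + 0 + 1 + 1 + 1 + 1 + 1 = 5 ≡ 1 (mod 2).
  s_3 = 0 + 0 + 0 + 1 + 1 + 1 + 1 + 1 = 5 ≡ 1 (mod 2).
  s_4 = 1 + 0 + 0 + 1 + 1 + 1 + 1 + 1 = 6 ≡ 0 (mod 2).
s = (0, 1, 1, 0)^T — this equals column 6 of H (binary 0110), so error is at position 6.
Correct: flip bit 6 of r = 100000111111111 to get c = 100001111111111.


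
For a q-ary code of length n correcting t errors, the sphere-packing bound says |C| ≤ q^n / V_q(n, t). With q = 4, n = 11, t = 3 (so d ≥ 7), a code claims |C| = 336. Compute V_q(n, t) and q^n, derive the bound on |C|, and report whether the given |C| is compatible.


V_q(n, t) = 4984, q^n = 4194304, Hamming bound = 841, |C| = 336 ≤ bound (satisfied).

Step 1: Compute V_q(n, t) = Σ_{j=0}^3 C(n, j) (q−1)^j.
  j = 0: C(11,0)·(3)^0 = 1·1 = 1.
  j = 1: C(11,1)·(3)^1 = 11·3 = 33.
  j = 2: C(11,2)·(3)^2 = 55·9 = 495.
  j = 3: C(11,3)·(3)^3 = 165·27 = 4455.
  V_q(n, t) = 1 + 33 + 495 + 4455 = 4984.
Step 2: q^n = 4^11 = 4194304.
Step 3: Hamming bound ⌊q^n / V_q(n,t)⌋ = ⌊4194304/4984⌋ = 841.
Step 4: Compare |C| = 336 to 841: satisfied.
The claimed |C| lies below the Hamming bound.


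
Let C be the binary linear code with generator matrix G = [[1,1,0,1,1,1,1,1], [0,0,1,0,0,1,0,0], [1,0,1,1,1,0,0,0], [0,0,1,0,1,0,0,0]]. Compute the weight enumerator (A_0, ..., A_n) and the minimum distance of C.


Weight distribution: A_0 = 1, A_2 = 4, A_3 = 1, A_4 = 3, A_5 = 4, A_7 = 3. Minimum distance d = 2.

Enumerate all 2^4 = 16 messages m ∈ F_2^4.
For each, compute codeword c = mG in F_2^8, then tally its weight.
  m = 0000 → c = 00000000, weight = 0.
  m = 1000 → c = 11011111, weight = 7.
  m = 0100 → c = 00100100, weight = 2.
  m = 1100 → c = 11111011, weight = 7.
  m = 0010 → c = 10111000, weight = 4.
  m = 1010 → c = 01100111, weight = 5.
  m = 0110 → c = 10011100, weight = 4.
  m = 1110 → c = 01000011, weight = 3.
  m = 0001 → c = 00101000, weight = 2.
  m = 1001 → c = 11110111, weight = 7.
  m = 0101 → c = 00001100, weight = 2.
  m = 1101 → c = 11010011, weight = 5.
  m = 0011 → c = 10010000, weight = 2.
  m = 1011 → c = 01001111, weight = 5.
  m = 0111 → c = 10110100, weight = 4.
  m = 1111 → c = 01101011, weight = 5.
Tally weights:
  weight 0: 1 codewords.
  weight 2: 4 codewords.
  weight 3: 1 codewords.
  weight 4: 3 codewords.
  weight 5: 4 codewords.
  weight 7: 3 codewords.
Minimum distance d = smallest w > 0 with A_w > 0 = 2.
Sanity: Σ A_w = 16 = 2^4 = 16 ✓.
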